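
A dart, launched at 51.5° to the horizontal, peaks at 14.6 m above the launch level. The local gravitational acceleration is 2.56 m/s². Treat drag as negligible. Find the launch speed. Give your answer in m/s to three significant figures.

At the peak v_y = 0, so v_y0 = √(2gH) = √(2 × 2.56 × 14.6) = 8.646 m/s.
v_y0 = v₀ sin θ ⇒ v₀ = 8.646 / sin 51.5° = 11.05 m/s.

11.0 m/s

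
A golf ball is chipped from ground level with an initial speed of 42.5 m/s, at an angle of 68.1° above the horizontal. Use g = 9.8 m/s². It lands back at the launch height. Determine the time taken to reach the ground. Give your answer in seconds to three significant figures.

vₓ = 42.50 cos 68.1° = 15.85 m/s; v_y0 = 42.50 sin 68.1° = 39.43 m/s.
It returns to y = 0 when t = 2 v_y0 / g = 2(39.43)/9.80 = 8.048 s.

8.05 s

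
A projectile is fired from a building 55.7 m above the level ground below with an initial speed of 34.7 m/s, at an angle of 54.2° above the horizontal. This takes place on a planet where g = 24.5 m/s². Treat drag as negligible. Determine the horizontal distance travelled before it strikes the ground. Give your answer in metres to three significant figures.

Horizontal component vₓ = 34.70 cos 54.2° = 20.30 m/s; vertical v_y0 = 34.70 sin 54.2° = 28.14 m/s.
With up positive and y = 0 at the ground: y(t) = 55.7 + (28.14) t − 12.25 t². Setting y = 0 and taking the positive root: t = [28.14 + √(28.14² + 2·24.5·55.7)] / 24.5 = (28.14 + 59.34) / 24.5 = 3.571 s.
Horizontal distance: R = vₓ t = 20.30 × 3.571 = 72.48 m.

72.5 m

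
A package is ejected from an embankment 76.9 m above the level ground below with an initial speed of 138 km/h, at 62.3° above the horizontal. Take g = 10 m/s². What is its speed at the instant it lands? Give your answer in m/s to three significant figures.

Convert: 138 km/h = 138/3.6 = 38.33 m/s.
Components: vₓ = 38.33 cos 62.3° = 17.82 m/s, v_y0 = 38.33 sin 62.3° = 33.94 m/s.
The projectile lands when y = 76.9 + (33.94) t − ½·10.0·t² = 0. Positive root: t = (33.94 + √(33.94² + 2·10.0·76.9)) / 10.0 = (33.94 + 51.86) / 10.0 = 8.580 s.
Vertical velocity at impact: v_y = v_y0 − g t = 33.94 − 10.0 × 8.580 = −51.86 m/s.
Speed: |v| = √(vₓ² + v_y²) = √(17.82² + 51.86²) = 54.84 m/s.

54.8 m/s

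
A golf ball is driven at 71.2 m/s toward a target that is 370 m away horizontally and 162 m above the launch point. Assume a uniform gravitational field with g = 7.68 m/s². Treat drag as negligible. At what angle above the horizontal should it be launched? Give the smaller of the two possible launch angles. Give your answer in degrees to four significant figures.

Trajectory: y = x tanθ − g x² (1 + tan²θ)/(2v₀²). With x = 370, y = 162, v₀ = 71.2, g = 7.68:
103.7 tan²θ − 370 tanθ + (265.7) = 0.
tanθ = [370 ± √(370² − 4 × 103.7 × (265.7))] / (2 × 103.7) = (370 ± 163.4) / 207.4, giving tanθ = 0.9963 or 2.572.
θ = 44.89° or 68.75°; the smaller is 44.89°.

44.89°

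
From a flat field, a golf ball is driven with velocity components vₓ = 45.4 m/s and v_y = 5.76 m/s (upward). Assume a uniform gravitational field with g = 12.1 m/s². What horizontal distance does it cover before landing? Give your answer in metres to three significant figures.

Flight time T = 2 v_y0 / g = 0.9521 s.
Horizontal distance R = vₓ T = 45.40 × 0.9521 = 43.22 m.

43.2 m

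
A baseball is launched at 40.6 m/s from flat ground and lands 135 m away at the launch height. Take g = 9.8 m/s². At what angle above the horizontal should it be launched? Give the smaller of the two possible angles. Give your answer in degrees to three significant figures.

26.7°

From R = (v₀²/g) sin 2θ: sin 2θ = 9.80 × 135 / 1648.4 = 0.8026.
2θ = 53.38° or 180° − 53.38° = 126.6°, so θ = 26.69° or 63.31°.
The smaller angle is 26.69°.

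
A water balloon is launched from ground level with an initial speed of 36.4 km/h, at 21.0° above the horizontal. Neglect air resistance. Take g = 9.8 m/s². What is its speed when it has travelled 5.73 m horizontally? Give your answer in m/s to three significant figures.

Convert: 36.4 km/h = 36.4/3.6 = 10.11 m/s.
Horizontal component vₓ = 10.11 cos 21.0° = 9.440 m/s; vertical v_y0 = 10.11 sin 21.0° = 3.623 m/s.
Time to reach x = 5.73 m: t = x/vₓ = 5.73/9.440 = 0.6070 s.
Vertical velocity there: v_y = v_y0 − g t = 3.623 − 9.80 × 0.6070 = −2.325 m/s.
Speed: √(vₓ² + v_y²) = √(9.440² + 2.325²) = 9.722 m/s.

9.72 m/s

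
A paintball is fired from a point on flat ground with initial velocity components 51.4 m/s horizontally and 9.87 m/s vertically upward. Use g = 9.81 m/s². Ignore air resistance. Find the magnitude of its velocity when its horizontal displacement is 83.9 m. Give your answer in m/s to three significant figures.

Time to reach x = 83.9 m: t = x/vₓ = 83.9/51.40 = 1.632 s.
Vertical velocity there: v_y = v_y0 − g t = 9.870 − 9.81 × 1.632 = −6.143 m/s.
Speed: √(vₓ² + v_y²) = √(51.40² + 6.143²) = 51.77 m/s.

51.8 m/s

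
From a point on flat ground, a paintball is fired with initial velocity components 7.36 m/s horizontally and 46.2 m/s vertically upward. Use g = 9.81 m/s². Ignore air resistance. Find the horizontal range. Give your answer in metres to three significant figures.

Time aloft: T = 2 v_y0 / g = 2 × 46.20 / 9.81 = 9.419 s.
Range: R = vₓ T = 7.360 × 9.419 = 69.32 m.

69.3 m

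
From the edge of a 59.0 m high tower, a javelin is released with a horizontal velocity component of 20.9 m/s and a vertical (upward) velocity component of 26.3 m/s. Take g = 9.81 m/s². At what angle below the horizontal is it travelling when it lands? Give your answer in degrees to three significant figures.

64.1°

The projectile lands when y = 59.0 + (26.30) t − ½·9.81·t² = 0. Positive root: t = (26.30 + √(26.30² + 2·9.81·59.0)) / 9.81 = (26.30 + 43.00) / 9.81 = 7.065 s.
At impact: v_y = v_y0 − g t = −43.00 m/s; vₓ = 20.90 m/s.
Angle below horizontal: arctan(|v_y|/vₓ) = arctan(43.00/20.90) = 64.08°.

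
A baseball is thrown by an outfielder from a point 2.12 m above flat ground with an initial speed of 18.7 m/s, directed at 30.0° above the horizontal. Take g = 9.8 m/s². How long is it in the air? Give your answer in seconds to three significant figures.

Horizontal component vₓ = 18.70 cos 30.0° = 16.19 m/s; vertical v_y0 = 18.70 sin 30.0° = 9.350 m/s.
With up positive and y = 0 at the ground: y(t) = 2.12 + (9.350) t − 4.900 t². Setting y = 0 and taking the positive root: t = [9.350 + √(9.350² + 2·9.80·2.12)] / 9.80 = (9.350 + 11.36) / 9.80 = 2.113 s.

2.11 s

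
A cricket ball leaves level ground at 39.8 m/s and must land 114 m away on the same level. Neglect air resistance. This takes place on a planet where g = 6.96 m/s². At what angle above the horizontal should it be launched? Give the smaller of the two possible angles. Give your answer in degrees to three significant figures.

15.0°

From R = (v₀²/g) sin 2θ: sin 2θ = 6.96 × 114 / 1584.0 = 0.5009.
2θ = 30.06° or 180° − 30.06° = 149.9°, so θ = 15.03° or 74.97°.
The smaller angle is 15.03°.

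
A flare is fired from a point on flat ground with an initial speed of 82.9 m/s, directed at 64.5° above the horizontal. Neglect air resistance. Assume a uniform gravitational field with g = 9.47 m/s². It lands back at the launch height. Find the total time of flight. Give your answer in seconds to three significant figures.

vₓ = 82.90 cos 64.5° = 35.69 m/s; v_y0 = 82.90 sin 64.5° = 74.82 m/s.
It returns to y = 0 when t = 2 v_y0 / g = 2(74.82)/9.47 = 15.80 s.

15.8 s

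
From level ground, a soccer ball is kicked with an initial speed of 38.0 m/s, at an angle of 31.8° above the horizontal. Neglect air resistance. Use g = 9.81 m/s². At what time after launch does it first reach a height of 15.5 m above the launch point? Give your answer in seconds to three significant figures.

1.04 s

Horizontal component vₓ = 38.00 cos 31.8° = 32.30 m/s; vertical v_y0 = 38.00 sin 31.8° = 20.02 m/s.
Height y(t) = 20.02 t − 4.905 t² = 15.5 gives 4.905 t² − 20.02 t + 15.5 = 0.
t = [20.02 ± √(20.02² − 2·9.81·15.5)] / 9.81 = (20.02 ± 9.842) / 9.81, so t = 1.038 s or t = 3.044 s.
The first (ascending) time is 1.038 s.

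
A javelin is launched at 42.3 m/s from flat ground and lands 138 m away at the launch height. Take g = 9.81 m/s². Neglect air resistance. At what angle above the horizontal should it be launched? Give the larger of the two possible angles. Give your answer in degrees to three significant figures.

65.4°

Level-ground range R = v₀² sin(2θ)/g ⇒ sin(2θ) = gR/v₀² = 9.81 × 138 / 42.3² = 0.7566.
2θ = 49.17° or 180° − 49.17° = 130.8°, so θ = 24.58° or 65.42°.
The larger angle is 65.42°.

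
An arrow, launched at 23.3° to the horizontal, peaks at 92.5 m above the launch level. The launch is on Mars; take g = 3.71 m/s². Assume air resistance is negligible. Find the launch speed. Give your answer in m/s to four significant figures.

66.23 m/s

At the peak v_y = 0, so v_y0 = √(2gH) = √(2 × 3.71 × 92.5) = 26.20 m/s.
v_y0 = v₀ sin θ ⇒ v₀ = 26.20 / sin 23.3° = 66.23 m/s.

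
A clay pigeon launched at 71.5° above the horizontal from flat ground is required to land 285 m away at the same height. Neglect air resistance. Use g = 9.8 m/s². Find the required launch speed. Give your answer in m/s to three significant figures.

Level-ground range: R = v₀² sin(2θ)/g, so v₀ = √(gR / sin 2θ).
v₀ = √(9.80 × 285 / sin 143.0°) = √(2793 / 0.6018) = √4641.0 = 68.12 m/s.

68.1 m/s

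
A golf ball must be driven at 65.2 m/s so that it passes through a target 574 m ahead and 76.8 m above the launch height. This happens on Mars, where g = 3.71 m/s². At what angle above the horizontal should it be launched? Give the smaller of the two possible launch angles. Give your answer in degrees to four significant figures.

Trajectory: y = x tanθ − g x² (1 + tan²θ)/(2v₀²). With x = 574, y = 76.8, v₀ = 65.2, g = 3.71:
143.8 tan²θ − 574 tanθ + (220.6) = 0.
tanθ = [574 ± √(574² − 4 × 143.8 × (220.6))] / (2 × 143.8) = (574 ± 450.1) / 287.5, giving tanθ = 0.4307 or 3.562.
θ = 23.30° or 74.32°; the smaller is 23.30°.

23.30°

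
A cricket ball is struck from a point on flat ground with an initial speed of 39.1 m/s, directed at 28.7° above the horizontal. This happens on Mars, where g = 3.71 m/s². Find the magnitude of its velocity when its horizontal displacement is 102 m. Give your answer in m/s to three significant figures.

35.2 m/s

vₓ = 39.10 cos 28.7° = 34.30 m/s; v_y0 = 39.10 sin 28.7° = 18.78 m/s.
At x = 102 m, t = x/vₓ = 102/34.30 = 2.974 s.
Vertical velocity there: v_y = v_y0 − g t = 18.78 − 3.71 × 2.974 = 7.743 m/s.
Speed: √(vₓ² + v_y²) = √(34.30² + 7.743²) = 35.16 m/s.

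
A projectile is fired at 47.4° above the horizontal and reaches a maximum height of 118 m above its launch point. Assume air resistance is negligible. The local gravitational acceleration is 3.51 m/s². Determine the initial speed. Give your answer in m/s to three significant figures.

At the peak v_y = 0, so v_y0 = √(2gH) = √(2 × 3.51 × 118) = 28.78 m/s.
v_y0 = v₀ sin θ ⇒ v₀ = 28.78 / sin 47.4° = 39.10 m/s.

39.1 m/s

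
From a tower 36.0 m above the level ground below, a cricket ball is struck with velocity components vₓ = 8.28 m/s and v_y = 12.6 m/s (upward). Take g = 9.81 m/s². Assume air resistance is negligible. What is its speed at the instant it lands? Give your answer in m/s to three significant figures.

With up positive and y = 0 at the ground: y(t) = 36.0 + (12.60) t − 4.905 t². Setting y = 0 and taking the positive root: t = [12.60 + √(12.60² + 2·9.81·36.0)] / 9.81 = (12.60 + 29.41) / 9.81 = 4.283 s.
Vertical velocity at impact: v_y = v_y0 − g t = 12.60 − 9.81 × 4.283 = −29.41 m/s.
Speed: |v| = √(vₓ² + v_y²) = √(8.280² + 29.41²) = 30.56 m/s.

30.6 m/s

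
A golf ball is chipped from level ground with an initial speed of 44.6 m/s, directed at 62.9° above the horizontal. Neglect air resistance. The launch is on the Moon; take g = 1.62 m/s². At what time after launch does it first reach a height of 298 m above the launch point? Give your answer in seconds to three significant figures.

9.25 s

vₓ = 44.60 cos 62.9° = 20.32 m/s; v_y0 = 44.60 sin 62.9° = 39.70 m/s.
Height y(t) = 39.70 t − 0.8100 t² = 298 gives 0.8100 t² − 39.70 t + 298 = 0.
t = [39.70 ± √(39.70² − 2·1.62·298)] / 1.62 = (39.70 ± 24.72) / 1.62, so t = 9.252 s or t = 39.76 s.
The first (ascending) time is 9.252 s.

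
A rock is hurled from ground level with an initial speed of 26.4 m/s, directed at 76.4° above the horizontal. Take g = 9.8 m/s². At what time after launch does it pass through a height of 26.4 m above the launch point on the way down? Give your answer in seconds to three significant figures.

3.83 s

Resolve: vₓ = 26.40 cos 76.4° = 6.208 m/s and v_y0 = 26.40 sin 76.4° = 25.66 m/s.
Height y(t) = 25.66 t − 4.900 t² = 26.4 gives 4.900 t² − 25.66 t + 26.4 = 0.
t = [25.66 ± √(25.66² − 2·9.80·26.4)] / 9.80 = (25.66 ± 11.87) / 9.80, so t = 1.407 s or t = 3.830 s.
The descending-branch root is 3.830 s.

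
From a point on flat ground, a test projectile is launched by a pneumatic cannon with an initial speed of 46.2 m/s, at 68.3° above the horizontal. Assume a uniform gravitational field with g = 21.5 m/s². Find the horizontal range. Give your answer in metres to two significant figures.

68 m

Horizontal component vₓ = 46.20 cos 68.3° = 17.08 m/s; vertical v_y0 = 46.20 sin 68.3° = 42.93 m/s.
Time aloft: T = 2 v_y0 / g = 2 × 42.93 / 21.5 = 3.993 s.
Horizontal distance R = vₓ T = 17.08 × 3.993 = 68.21 m.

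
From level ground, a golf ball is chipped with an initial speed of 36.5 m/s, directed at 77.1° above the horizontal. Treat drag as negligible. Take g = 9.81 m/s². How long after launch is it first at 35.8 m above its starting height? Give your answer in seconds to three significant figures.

1.21 s

vₓ = 36.50 cos 77.1° = 8.149 m/s; v_y0 = 36.50 sin 77.1° = 35.58 m/s.
Set y = v_y0 t − ½ g t² = 35.8: 4.905 t² − 35.58 t + 35.8 = 0.
Quadratic formula: t = (35.58 ± √563.45) / 9.81 = (35.58 ± 23.74) / 9.81 → t = 1.207 s or 6.046 s.
The first (ascending) time is 1.207 s.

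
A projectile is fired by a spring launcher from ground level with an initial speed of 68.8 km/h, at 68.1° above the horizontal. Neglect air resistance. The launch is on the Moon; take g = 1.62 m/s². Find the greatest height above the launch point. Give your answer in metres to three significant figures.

97.0 m

Convert: 68.8 km/h = 68.8/3.6 = 19.11 m/s.
Horizontal component vₓ = 19.11 cos 68.1° = 7.128 m/s; vertical v_y0 = 19.11 sin 68.1° = 17.73 m/s.
At the apex v_y = 0, so H = v_y0²/(2g) = 17.73²/3.240 = 97.04 m.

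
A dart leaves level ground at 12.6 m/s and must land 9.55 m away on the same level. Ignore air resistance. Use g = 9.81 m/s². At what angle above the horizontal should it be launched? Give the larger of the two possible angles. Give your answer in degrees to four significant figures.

From R = (v₀²/g) sin 2θ: sin 2θ = 9.81 × 9.55 / 158.76 = 0.5901.
2θ = 36.16° or 180° − 36.16° = 143.8°, so θ = 18.08° or 71.92°.
The larger angle is 71.92°.

71.92°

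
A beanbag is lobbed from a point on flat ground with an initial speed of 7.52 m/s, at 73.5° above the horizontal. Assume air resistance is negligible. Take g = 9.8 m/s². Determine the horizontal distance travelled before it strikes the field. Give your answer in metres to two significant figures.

3.1 m

Components: vₓ = 7.520 cos 73.5° = 2.136 m/s, v_y0 = 7.520 sin 73.5° = 7.210 m/s.
Time aloft: T = 2 v_y0 / g = 2 × 7.210 / 9.80 = 1.471 s.
Horizontal distance R = vₓ T = 2.136 × 1.471 = 3.143 m.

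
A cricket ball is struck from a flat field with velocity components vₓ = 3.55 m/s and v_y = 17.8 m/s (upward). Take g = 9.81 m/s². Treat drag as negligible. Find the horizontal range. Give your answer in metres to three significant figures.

12.9 m

Flight time T = 2 v_y0 / g = 3.629 s.
Range: R = vₓ T = 3.550 × 3.629 = 12.88 m.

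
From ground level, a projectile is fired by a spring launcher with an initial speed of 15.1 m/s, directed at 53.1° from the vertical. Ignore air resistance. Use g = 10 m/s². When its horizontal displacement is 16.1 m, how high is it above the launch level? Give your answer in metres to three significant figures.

3.20 m

Components: vₓ = 15.10 sin 53.1° = 12.08 m/s, v_y0 = 15.10 cos 53.1° = 9.066 m/s.
At x = 16.1 m, t = x/vₓ = 16.1/12.08 = 1.333 s.
Height: y = v_y0 t − ½ g t² = 9.066 × 1.333 − 5.000 × 1.333² = 12.09 − 8.889 = 3.200 m.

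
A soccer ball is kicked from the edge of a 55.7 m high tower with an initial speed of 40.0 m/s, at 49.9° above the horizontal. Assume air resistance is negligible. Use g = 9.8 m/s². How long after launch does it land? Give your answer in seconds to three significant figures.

Components: vₓ = 40.00 cos 49.9° = 25.76 m/s, v_y0 = 40.00 sin 49.9° = 30.60 m/s.
With up positive and y = 0 at the ground: y(t) = 55.7 + (30.60) t − 4.900 t². Setting y = 0 and taking the positive root: t = [30.60 + √(30.60² + 2·9.80·55.7)] / 9.80 = (30.60 + 45.03) / 9.80 = 7.717 s.

7.72 s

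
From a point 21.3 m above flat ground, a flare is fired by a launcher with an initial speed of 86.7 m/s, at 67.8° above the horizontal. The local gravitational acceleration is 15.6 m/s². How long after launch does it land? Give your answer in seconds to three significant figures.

10.6 s

Horizontal component vₓ = 86.70 cos 67.8° = 32.76 m/s; vertical v_y0 = 86.70 sin 67.8° = 80.27 m/s.
The projectile lands when y = 21.3 + (80.27) t − ½·15.6·t² = 0. Positive root: t = (80.27 + √(80.27² + 2·15.6·21.3)) / 15.6 = (80.27 + 84.31) / 15.6 = 10.55 s.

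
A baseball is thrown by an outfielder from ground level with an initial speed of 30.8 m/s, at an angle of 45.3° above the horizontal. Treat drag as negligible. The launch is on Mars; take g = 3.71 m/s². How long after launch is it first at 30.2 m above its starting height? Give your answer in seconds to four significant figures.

1.595 s

Horizontal component vₓ = 30.80 cos 45.3° = 21.66 m/s; vertical v_y0 = 30.80 sin 45.3° = 21.89 m/s.
Set y = v_y0 t − ½ g t² = 30.2: 1.855 t² − 21.89 t + 30.2 = 0.
Quadratic formula: t = (21.89 ± √255.20) / 3.71 = (21.89 ± 15.98) / 3.71 → t = 1.595 s or 10.21 s.
The first (ascending) time is 1.595 s.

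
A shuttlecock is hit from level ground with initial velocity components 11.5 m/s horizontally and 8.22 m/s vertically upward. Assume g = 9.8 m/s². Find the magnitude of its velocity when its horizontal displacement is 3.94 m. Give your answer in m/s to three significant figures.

12.5 m/s

x = vₓ t ⇒ t = 3.94/11.50 = 0.3426 s.
Vertical velocity there: v_y = v_y0 − g t = 8.220 − 9.80 × 0.3426 = 4.862 m/s.
Speed: √(vₓ² + v_y²) = √(11.50² + 4.862²) = 12.49 m/s.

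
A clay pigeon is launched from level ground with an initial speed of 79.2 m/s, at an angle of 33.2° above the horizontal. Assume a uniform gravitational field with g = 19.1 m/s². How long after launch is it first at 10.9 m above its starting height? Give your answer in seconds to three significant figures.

0.267 s

Components: vₓ = 79.20 cos 33.2° = 66.27 m/s, v_y0 = 79.20 sin 33.2° = 43.37 m/s.
Height y(t) = 43.37 t − 9.550 t² = 10.9 gives 9.550 t² − 43.37 t + 10.9 = 0.
Quadratic formula: t = (43.37 ± √1464.3) / 19.1 = (43.37 ± 38.27) / 19.1 → t = 0.2670 s or 4.274 s.
The first (ascending) time is 0.2670 s.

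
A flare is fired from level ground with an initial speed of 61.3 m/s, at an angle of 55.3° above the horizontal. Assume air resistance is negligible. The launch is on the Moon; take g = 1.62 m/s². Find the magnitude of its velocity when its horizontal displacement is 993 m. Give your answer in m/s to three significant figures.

vₓ = 61.30 cos 55.3° = 34.90 m/s; v_y0 = 61.30 sin 55.3° = 50.40 m/s.
Time to reach x = 993 m: t = x/vₓ = 993/34.90 = 28.46 s.
Vertical velocity there: v_y = v_y0 − g t = 50.40 − 1.62 × 28.46 = 4.300 m/s.
Speed: √(vₓ² + v_y²) = √(34.90² + 4.300²) = 35.16 m/s.

35.2 m/s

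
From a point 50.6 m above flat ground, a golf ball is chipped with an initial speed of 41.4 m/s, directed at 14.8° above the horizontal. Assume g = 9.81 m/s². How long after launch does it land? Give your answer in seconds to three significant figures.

4.47 s

vₓ = 41.40 cos 14.8° = 40.03 m/s; v_y0 = 41.40 sin 14.8° = 10.58 m/s.
The projectile lands when y = 50.6 + (10.58) t − ½·9.81·t² = 0. Positive root: t = (10.58 + √(10.58² + 2·9.81·50.6)) / 9.81 = (10.58 + 33.24) / 9.81 = 4.466 s.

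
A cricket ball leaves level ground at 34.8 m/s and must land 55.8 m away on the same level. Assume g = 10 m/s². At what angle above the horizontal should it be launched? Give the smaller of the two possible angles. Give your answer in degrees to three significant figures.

From R = (v₀²/g) sin 2θ: sin 2θ = 10.0 × 55.8 / 1211.0 = 0.4608.
2θ = 27.44° or 180° − 27.44° = 152.6°, so θ = 13.72° or 76.28°.
The smaller angle is 13.72°.

13.7°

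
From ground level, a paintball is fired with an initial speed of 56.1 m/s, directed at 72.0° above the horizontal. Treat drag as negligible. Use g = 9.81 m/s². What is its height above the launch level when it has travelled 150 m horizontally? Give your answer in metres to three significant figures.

94.4 m

Components: vₓ = 56.10 cos 72.0° = 17.34 m/s, v_y0 = 56.10 sin 72.0° = 53.35 m/s.
At x = 150 m, t = x/vₓ = 150/17.34 = 8.653 s.
Height: y = v_y0 t − ½ g t² = 53.35 × 8.653 − 4.905 × 8.653² = 461.7 − 367.2 = 94.43 m.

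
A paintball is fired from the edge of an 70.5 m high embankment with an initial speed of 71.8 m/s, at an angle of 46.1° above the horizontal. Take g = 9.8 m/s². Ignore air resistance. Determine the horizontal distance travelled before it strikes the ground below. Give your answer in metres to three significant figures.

586 m

vₓ = 71.80 cos 46.1° = 49.79 m/s; v_y0 = 71.80 sin 46.1° = 51.74 m/s.
The projectile lands when y = 70.5 + (51.74) t − ½·9.80·t² = 0. Positive root: t = (51.74 + √(51.74² + 2·9.80·70.5)) / 9.80 = (51.74 + 63.71) / 9.80 = 11.78 s.
Horizontal distance: R = vₓ t = 49.79 × 11.78 = 586.5 m.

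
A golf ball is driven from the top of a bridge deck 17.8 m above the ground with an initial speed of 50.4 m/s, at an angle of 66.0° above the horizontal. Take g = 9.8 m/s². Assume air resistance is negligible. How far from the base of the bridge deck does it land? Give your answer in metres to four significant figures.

200.2 m

vₓ = 50.40 cos 66.0° = 20.50 m/s; v_y0 = 50.40 sin 66.0° = 46.04 m/s.
Vertical motion (up positive, ground at y = 0): 4.900 t² − (46.04) t − 17.8 = 0, so t = (46.04 + √(46.04² + 2·9.80·17.8)) / 9.80 = (46.04 + 49.69) / 9.80 = 9.768 s.
Horizontal distance: R = vₓ t = 20.50 × 9.768 = 200.2 m.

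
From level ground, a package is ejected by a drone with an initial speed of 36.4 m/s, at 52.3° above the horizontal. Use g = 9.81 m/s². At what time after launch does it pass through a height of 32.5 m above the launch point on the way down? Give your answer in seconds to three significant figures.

vₓ = 36.40 cos 52.3° = 22.26 m/s; v_y0 = 36.40 sin 52.3° = 28.80 m/s.
Set y = v_y0 t − ½ g t² = 32.5: 4.905 t² − 28.80 t + 32.5 = 0.
Quadratic formula: t = (28.80 ± √191.82) / 9.81 = (28.80 ± 13.85) / 9.81 → t = 1.524 s or 4.348 s.
The descending-branch root is 4.348 s.

4.35 s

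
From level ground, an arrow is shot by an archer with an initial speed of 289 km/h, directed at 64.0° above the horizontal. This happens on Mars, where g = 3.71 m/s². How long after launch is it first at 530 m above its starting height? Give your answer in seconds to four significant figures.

9.829 s

Convert: 289 km/h = 289/3.6 = 80.28 m/s.
Resolve: vₓ = 80.28 cos 64.0° = 35.19 m/s and v_y0 = 80.28 sin 64.0° = 72.15 m/s.
Set y = v_y0 t − ½ g t² = 530: 1.855 t² − 72.15 t + 530 = 0.
t = [72.15 ± √(72.15² − 2·3.71·530)] / 3.71 = (72.15 ± 35.69) / 3.71, so t = 9.829 s or t = 29.07 s.
The first (ascending) time is 9.829 s.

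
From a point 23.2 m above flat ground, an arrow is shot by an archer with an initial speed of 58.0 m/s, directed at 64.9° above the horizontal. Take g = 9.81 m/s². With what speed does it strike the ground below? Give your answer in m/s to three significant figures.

Resolve: vₓ = 58.00 cos 64.9° = 24.60 m/s and v_y0 = 58.00 sin 64.9° = 52.52 m/s.
Vertical motion (up positive, ground at y = 0): 4.905 t² − (52.52) t − 23.2 = 0, so t = (52.52 + √(52.52² + 2·9.81·23.2)) / 9.81 = (52.52 + 56.69) / 9.81 = 11.13 s.
Vertical velocity at impact: v_y = v_y0 − g t = 52.52 − 9.81 × 11.13 = −56.69 m/s.
Speed: |v| = √(vₓ² + v_y²) = √(24.60² + 56.69²) = 61.80 m/s.

61.8 m/s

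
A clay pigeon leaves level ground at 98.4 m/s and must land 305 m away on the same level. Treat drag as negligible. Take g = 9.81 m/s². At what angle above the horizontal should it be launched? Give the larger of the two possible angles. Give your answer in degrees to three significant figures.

81.0°

From R = (v₀²/g) sin 2θ: sin 2θ = 9.81 × 305 / 9682.6 = 0.3090.
2θ = 18.00° or 180° − 18.00° = 162.0°, so θ = 9.000° or 81.00°.
The larger angle is 81.00°.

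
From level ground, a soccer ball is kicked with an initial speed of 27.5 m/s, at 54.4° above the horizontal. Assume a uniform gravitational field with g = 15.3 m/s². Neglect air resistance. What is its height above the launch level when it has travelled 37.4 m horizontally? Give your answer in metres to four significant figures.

vₓ = 27.50 cos 54.4° = 16.01 m/s; v_y0 = 27.50 sin 54.4° = 22.36 m/s.
Time to reach x = 37.4 m: t = x/vₓ = 37.4/16.01 = 2.336 s.
Height: y = v_y0 t − ½ g t² = 22.36 × 2.336 − 7.650 × 2.336² = 52.24 − 41.76 = 10.48 m.

10.48 m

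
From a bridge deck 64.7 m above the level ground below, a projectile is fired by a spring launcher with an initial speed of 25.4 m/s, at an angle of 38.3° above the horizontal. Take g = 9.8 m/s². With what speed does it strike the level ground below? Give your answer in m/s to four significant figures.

43.74 m/s

Components: vₓ = 25.40 cos 38.3° = 19.93 m/s, v_y0 = 25.40 sin 38.3° = 15.74 m/s.
The projectile lands when y = 64.7 + (15.74) t − ½·9.80·t² = 0. Positive root: t = (15.74 + √(15.74² + 2·9.80·64.7)) / 9.80 = (15.74 + 38.94) / 9.80 = 5.579 s.
Vertical velocity at impact: v_y = v_y0 − g t = 15.74 − 9.80 × 5.579 = −38.94 m/s.
Speed: |v| = √(vₓ² + v_y²) = √(19.93² + 38.94²) = 43.74 m/s.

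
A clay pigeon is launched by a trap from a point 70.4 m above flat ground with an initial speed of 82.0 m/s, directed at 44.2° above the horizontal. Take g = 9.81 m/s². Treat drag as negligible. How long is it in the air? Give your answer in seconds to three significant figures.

12.8 s

vₓ = 82.00 cos 44.2° = 58.79 m/s; v_y0 = 82.00 sin 44.2° = 57.17 m/s.
Vertical motion (up positive, ground at y = 0): 4.905 t² − (57.17) t − 70.4 = 0, so t = (57.17 + √(57.17² + 2·9.81·70.4)) / 9.81 = (57.17 + 68.19) / 9.81 = 12.78 s.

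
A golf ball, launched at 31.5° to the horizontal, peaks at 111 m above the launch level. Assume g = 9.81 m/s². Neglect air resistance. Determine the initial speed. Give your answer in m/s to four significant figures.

At the peak v_y = 0, so v_y0 = √(2gH) = √(2 × 9.81 × 111) = 46.67 m/s.
v_y0 = v₀ sin θ ⇒ v₀ = 46.67 / sin 31.5° = 89.32 m/s.

89.32 m/s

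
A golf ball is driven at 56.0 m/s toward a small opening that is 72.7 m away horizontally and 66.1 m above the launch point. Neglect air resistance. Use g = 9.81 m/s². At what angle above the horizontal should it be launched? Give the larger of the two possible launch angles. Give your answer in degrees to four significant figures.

82.52°

Trajectory: y = x tanθ − g x² (1 + tan²θ)/(2v₀²). With x = 72.7, y = 66.1, v₀ = 56.0, g = 9.81:
8.267 tan²θ − 72.7 tanθ + (74.37) = 0.
tanθ = [72.7 ± √(72.7² − 4 × 8.267 × (74.37))] / (2 × 8.267) = (72.7 ± 53.16) / 16.53, giving tanθ = 1.182 or 7.613.
θ = 49.76° or 82.52°; the larger is 82.52°.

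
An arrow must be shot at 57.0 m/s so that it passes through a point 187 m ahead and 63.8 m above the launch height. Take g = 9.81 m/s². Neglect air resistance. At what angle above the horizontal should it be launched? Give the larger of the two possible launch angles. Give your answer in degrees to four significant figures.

69.91°

Trajectory: y = x tanθ − g x² (1 + tan²θ)/(2v₀²). With x = 187, y = 63.8, v₀ = 57.0, g = 9.81:
52.79 tan²θ − 187 tanθ + (116.6) = 0.
tanθ = [187 ± √(187² − 4 × 52.79 × (116.6))] / (2 × 52.79) = (187 ± 101.7) / 105.6, giving tanθ = 0.8076 or 2.735.
θ = 38.93° or 69.91°; the larger is 69.91°.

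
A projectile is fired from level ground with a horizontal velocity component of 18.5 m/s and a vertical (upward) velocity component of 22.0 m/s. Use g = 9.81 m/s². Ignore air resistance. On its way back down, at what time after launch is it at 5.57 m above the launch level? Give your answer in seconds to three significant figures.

Require v_y0 t − ½ g t² = 5.57, i.e. 4.905 t² − 22.00 t + 5.57 = 0.
t = [22.00 ± √(22.00² − 2·9.81·5.57)] / 9.81 = (22.00 ± 19.36) / 9.81, so t = 0.2694 s or t = 4.216 s.
The descending-branch root is 4.216 s.

4.22 s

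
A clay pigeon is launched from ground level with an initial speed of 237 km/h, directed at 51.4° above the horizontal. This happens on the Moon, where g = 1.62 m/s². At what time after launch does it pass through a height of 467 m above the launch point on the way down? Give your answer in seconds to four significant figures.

52.55 s

Convert: 237 km/h = 237/3.6 = 65.83 m/s.
vₓ = 65.83 cos 51.4° = 41.07 m/s; v_y0 = 65.83 sin 51.4° = 51.45 m/s.
Height y(t) = 51.45 t − 0.8100 t² = 467 gives 0.8100 t² − 51.45 t + 467 = 0.
Quadratic formula: t = (51.45 ± √1134.0) / 1.62 = (51.45 ± 33.68) / 1.62 → t = 10.97 s or 52.55 s.
The descending-branch root is 52.55 s.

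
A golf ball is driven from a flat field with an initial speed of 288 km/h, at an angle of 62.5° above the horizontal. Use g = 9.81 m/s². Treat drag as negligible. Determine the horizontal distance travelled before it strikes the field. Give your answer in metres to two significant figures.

530 m

Convert: 288 km/h = 288/3.6 = 80.00 m/s.
Resolve: vₓ = 80.00 cos 62.5° = 36.94 m/s and v_y0 = 80.00 sin 62.5° = 70.96 m/s.
Time aloft: T = 2 v_y0 / g = 2 × 70.96 / 9.81 = 14.47 s.
Range: R = vₓ T = 36.94 × 14.47 = 534.4 m.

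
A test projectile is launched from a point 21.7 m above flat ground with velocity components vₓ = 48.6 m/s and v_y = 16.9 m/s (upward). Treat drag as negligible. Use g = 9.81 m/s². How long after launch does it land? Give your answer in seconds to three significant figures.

4.44 s

The projectile lands when y = 21.7 + (16.90) t − ½·9.81·t² = 0. Positive root: t = (16.90 + √(16.90² + 2·9.81·21.7)) / 9.81 = (16.90 + 26.67) / 9.81 = 4.442 s.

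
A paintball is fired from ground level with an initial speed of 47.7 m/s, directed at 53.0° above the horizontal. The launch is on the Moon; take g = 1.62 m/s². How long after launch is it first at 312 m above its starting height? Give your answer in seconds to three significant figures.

vₓ = 47.70 cos 53.0° = 28.71 m/s; v_y0 = 47.70 sin 53.0° = 38.09 m/s.
Height y(t) = 38.09 t − 0.8100 t² = 312 gives 0.8100 t² − 38.09 t + 312 = 0.
Quadratic formula: t = (38.09 ± √440.34) / 1.62 = (38.09 ± 20.98) / 1.62 → t = 10.56 s or 36.47 s.
The first (ascending) time is 10.56 s.

10.6 s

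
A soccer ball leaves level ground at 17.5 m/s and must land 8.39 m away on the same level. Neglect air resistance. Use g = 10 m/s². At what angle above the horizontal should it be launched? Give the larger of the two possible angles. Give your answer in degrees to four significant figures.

R = v₀² sin 2θ / g gives sin 2θ = gR/v₀² = 10.0·8.39/17.5² = 0.2740.
2θ = 15.90° or 180° − 15.90° = 164.1°, so θ = 7.950° or 82.05°.
The larger angle is 82.05°.

82.05°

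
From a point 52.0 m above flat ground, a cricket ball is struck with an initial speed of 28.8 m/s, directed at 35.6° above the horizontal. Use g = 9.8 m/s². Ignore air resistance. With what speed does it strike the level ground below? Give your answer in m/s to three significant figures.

Resolve: vₓ = 28.80 cos 35.6° = 23.42 m/s and v_y0 = 28.80 sin 35.6° = 16.77 m/s.
Vertical motion (up positive, ground at y = 0): 4.900 t² − (16.77) t − 52.0 = 0, so t = (16.77 + √(16.77² + 2·9.80·52.0)) / 9.80 = (16.77 + 36.06) / 9.80 = 5.390 s.
Vertical velocity at impact: v_y = v_y0 − g t = 16.77 − 9.80 × 5.390 = −36.06 m/s.
Speed: |v| = √(vₓ² + v_y²) = √(23.42² + 36.06²) = 43.00 m/s.

43.0 m/s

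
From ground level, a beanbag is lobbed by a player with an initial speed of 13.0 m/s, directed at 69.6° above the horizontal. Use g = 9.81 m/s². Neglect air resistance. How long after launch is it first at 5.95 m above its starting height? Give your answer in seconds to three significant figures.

Components: vₓ = 13.00 cos 69.6° = 4.531 m/s, v_y0 = 13.00 sin 69.6° = 12.18 m/s.
Height y(t) = 12.18 t − 4.905 t² = 5.95 gives 4.905 t² − 12.18 t + 5.95 = 0.
Quadratic formula: t = (12.18 ± √31.727) / 9.81 = (12.18 ± 5.633) / 9.81 → t = 0.6679 s or 1.816 s.
The first (ascending) time is 0.6679 s.

0.668 s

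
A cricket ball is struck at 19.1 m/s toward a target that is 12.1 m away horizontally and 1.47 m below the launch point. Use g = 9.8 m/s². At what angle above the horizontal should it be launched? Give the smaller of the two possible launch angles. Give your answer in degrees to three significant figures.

Trajectory: y = x tanθ − g x² (1 + tan²θ)/(2v₀²). With x = 12.1, y = −1.47, v₀ = 19.1, g = 9.80:
1.967 tan²θ − 12.1 tanθ + (0.4965) = 0.
tanθ = [12.1 ± √(12.1² − 4 × 1.967 × (0.4965))] / (2 × 1.967) = (12.1 ± 11.94) / 3.933, giving tanθ = 0.04131 or 6.112.
θ = 2.366° or 80.71°; the smaller is 2.366°.

2.37°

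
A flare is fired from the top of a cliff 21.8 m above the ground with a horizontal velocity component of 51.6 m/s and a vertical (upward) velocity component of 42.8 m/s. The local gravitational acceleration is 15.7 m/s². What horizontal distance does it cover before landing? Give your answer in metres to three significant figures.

306 m

The projectile lands when y = 21.8 + (42.80) t − ½·15.7·t² = 0. Positive root: t = (42.80 + √(42.80² + 2·15.7·21.8)) / 15.7 = (42.80 + 50.16) / 15.7 = 5.921 s.
Horizontal distance: R = vₓ t = 51.60 × 5.921 = 305.5 m.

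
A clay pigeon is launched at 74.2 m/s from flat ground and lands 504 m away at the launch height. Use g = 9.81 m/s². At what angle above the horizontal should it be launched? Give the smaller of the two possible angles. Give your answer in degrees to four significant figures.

R = v₀² sin 2θ / g gives sin 2θ = gR/v₀² = 9.81·504/74.2² = 0.8980.
2θ = 63.90° or 180° − 63.90° = 116.1°, so θ = 31.95° or 58.05°.
The smaller angle is 31.95°.

31.95°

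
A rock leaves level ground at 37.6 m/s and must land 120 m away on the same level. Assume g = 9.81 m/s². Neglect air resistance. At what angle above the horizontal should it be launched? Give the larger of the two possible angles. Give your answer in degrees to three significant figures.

Level-ground range R = v₀² sin(2θ)/g ⇒ sin(2θ) = gR/v₀² = 9.81 × 120 / 37.6² = 0.8327.
2θ = 56.37° or 180° − 56.37° = 123.6°, so θ = 28.19° or 61.81°.
The larger angle is 61.81°.

61.8°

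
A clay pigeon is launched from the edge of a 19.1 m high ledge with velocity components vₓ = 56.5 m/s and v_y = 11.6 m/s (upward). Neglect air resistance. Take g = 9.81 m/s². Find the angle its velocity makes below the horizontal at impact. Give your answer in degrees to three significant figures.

With up positive and y = 0 at the ground: y(t) = 19.1 + (11.60) t − 4.905 t². Setting y = 0 and taking the positive root: t = [11.60 + √(11.60² + 2·9.81·19.1)] / 9.81 = (11.60 + 22.57) / 9.81 = 3.483 s.
At impact: v_y = v_y0 − g t = −22.57 m/s; vₓ = 56.50 m/s.
Angle below horizontal: arctan(|v_y|/vₓ) = arctan(22.57/56.50) = 21.77°.

21.8°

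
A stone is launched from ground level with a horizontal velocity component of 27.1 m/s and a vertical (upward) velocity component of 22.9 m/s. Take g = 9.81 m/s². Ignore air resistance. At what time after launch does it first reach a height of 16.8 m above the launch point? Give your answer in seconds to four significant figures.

0.9116 s

Set y = v_y0 t − ½ g t² = 16.8: 4.905 t² − 22.90 t + 16.8 = 0.
t = [22.90 ± √(22.90² − 2·9.81·16.8)] / 9.81 = (22.90 ± 13.96) / 9.81, so t = 0.9116 s or t = 3.757 s.
The first (ascending) time is 0.9116 s.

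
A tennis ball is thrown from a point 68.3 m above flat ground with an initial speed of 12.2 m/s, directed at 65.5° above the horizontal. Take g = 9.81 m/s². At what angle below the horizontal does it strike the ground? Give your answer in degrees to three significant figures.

82.5°

Resolve: vₓ = 12.20 cos 65.5° = 5.059 m/s and v_y0 = 12.20 sin 65.5° = 11.10 m/s.
The projectile lands when y = 68.3 + (11.10) t − ½·9.81·t² = 0. Positive root: t = (11.10 + √(11.10² + 2·9.81·68.3)) / 9.81 = (11.10 + 38.25) / 9.81 = 5.031 s.
At impact: v_y = v_y0 − g t = −38.25 m/s; vₓ = 5.059 m/s.
Angle below horizontal: arctan(|v_y|/vₓ) = arctan(38.25/5.059) = 82.47°.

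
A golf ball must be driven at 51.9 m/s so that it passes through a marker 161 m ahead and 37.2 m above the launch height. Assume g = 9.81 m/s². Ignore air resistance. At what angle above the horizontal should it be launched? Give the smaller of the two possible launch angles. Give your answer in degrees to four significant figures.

32.90°

Trajectory: y = x tanθ − g x² (1 + tan²θ)/(2v₀²). With x = 161, y = 37.2, v₀ = 51.9, g = 9.81:
47.20 tan²θ − 161 tanθ + (84.40) = 0.
tanθ = [161 ± √(161² − 4 × 47.20 × (84.40))] / (2 × 47.20) = (161 ± 99.93) / 94.40, giving tanθ = 0.6469 or 2.764.
θ = 32.90° or 70.11°; the smaller is 32.90°.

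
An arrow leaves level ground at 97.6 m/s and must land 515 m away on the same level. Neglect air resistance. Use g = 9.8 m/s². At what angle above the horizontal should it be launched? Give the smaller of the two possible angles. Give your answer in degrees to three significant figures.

16.0°

From R = (v₀²/g) sin 2θ: sin 2θ = 9.80 × 515 / 9525.8 = 0.5298.
2θ = 31.99° or 180° − 31.99° = 148.0°, so θ = 16.00° or 74.00°.
The smaller angle is 16.00°.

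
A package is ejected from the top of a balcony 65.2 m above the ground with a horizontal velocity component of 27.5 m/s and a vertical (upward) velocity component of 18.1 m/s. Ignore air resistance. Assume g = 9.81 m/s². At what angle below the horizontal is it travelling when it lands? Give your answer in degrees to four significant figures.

Vertical motion (up positive, ground at y = 0): 4.905 t² − (18.10) t − 65.2 = 0, so t = (18.10 + √(18.10² + 2·9.81·65.2)) / 9.81 = (18.10 + 40.09) / 9.81 = 5.931 s.
At impact: v_y = v_y0 − g t = −40.09 m/s; vₓ = 27.50 m/s.
Angle below horizontal: arctan(|v_y|/vₓ) = arctan(40.09/27.50) = 55.55°.

55.55°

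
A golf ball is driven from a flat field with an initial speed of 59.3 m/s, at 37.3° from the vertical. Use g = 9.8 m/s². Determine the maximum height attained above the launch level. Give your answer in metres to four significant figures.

113.5 m

Components: vₓ = 59.30 sin 37.3° = 35.94 m/s, v_y0 = 59.30 cos 37.3° = 47.17 m/s.
Maximum height: H = v_y0² / (2g) = 47.17² / (2 × 9.80) = 113.5 m.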